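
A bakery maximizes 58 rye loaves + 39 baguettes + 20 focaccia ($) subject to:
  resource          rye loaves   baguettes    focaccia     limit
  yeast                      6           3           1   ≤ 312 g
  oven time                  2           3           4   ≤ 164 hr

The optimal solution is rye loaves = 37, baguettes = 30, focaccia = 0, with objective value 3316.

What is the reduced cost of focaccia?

-8

At the optimum: yeast uses 312 of 312 (binding); oven time uses 164 of 164 (binding).
From A_Bᵀ y = c: 6·y_yeast + 2·y_oven time = 58; 3·y_yeast + 3·y_oven time = 39.
This yields shadow prices y_yeast = 8, y_oven time = 5.
Reduced cost of focaccia: c₃ − yᵀa₃ = 20 − (8·1 + 5·4) = 20 − 28 = -8.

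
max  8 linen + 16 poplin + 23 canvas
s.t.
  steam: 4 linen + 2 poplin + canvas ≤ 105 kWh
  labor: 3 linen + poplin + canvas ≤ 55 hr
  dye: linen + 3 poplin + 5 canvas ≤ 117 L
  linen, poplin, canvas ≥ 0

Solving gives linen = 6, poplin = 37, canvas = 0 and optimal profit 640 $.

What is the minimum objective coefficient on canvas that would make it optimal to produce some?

26

Binding: labor and dye. Non-binding: steam (7 unused).
Since steam is not tight, its dual is 0.
From A_Bᵀ y = c: 3·y_labor + 1·y_dye = 8; 1·y_labor + 3·y_dye = 16.
Solving: y_labor = 1, y_dye = 5.
canvas enters the basis when its profit ≥ yᵀa₃ = 1·1 + 5·5 = 26.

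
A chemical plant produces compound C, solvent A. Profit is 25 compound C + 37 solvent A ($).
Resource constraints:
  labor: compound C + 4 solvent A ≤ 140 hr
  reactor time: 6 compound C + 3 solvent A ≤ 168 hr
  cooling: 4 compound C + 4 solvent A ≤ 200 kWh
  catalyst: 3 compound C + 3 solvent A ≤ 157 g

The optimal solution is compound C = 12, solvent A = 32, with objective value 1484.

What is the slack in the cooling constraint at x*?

cooling used = 4·12 + 4·32 = 176; slack = 200 − 176 = 24.

24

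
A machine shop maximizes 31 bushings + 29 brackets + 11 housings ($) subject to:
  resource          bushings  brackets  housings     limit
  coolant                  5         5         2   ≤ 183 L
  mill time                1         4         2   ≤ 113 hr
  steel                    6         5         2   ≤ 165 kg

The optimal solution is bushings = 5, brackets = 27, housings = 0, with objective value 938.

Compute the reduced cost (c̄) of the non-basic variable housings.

At the optimum: coolant uses 160 of 183 (slack = 23); mill time uses 113 of 113 (binding); steel uses 165 of 165 (binding).
Since coolant is not tight, its dual is 0.
Dual feasibility on the basic columns requires 1·y_mill time + 6·y_steel = 31, 4·y_mill time + 5·y_steel = 29.
This yields shadow prices y_mill time = 1, y_steel = 5.
Reduced cost of housings: c₃ − yᵀa₃ = 11 − (1·2 + 5·2) = 11 − 12 = -1.

-1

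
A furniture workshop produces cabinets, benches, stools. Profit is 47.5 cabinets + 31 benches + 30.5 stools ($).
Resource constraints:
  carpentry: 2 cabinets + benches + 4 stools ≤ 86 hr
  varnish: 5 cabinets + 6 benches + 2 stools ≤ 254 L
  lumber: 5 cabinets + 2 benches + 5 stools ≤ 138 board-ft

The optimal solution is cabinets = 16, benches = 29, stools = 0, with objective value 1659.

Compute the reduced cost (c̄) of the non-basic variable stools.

-8

At the optimum: carpentry uses 61 of 86 (slack = 25); varnish uses 254 of 254 (binding); lumber uses 138 of 138 (binding).
By complementary slackness, y = 0 for the non-binding constraint.
Dual feasibility on the basic columns requires 5·y_varnish + 5·y_lumber = 47.5, 6·y_varnish + 2·y_lumber = 31.
Solving: y_varnish = 3, y_lumber = 6.5.
Reduced cost of stools: c₃ − yᵀa₃ = 30.5 − (3·2 + 6.5·5) = 30.5 − 38.5 = -8.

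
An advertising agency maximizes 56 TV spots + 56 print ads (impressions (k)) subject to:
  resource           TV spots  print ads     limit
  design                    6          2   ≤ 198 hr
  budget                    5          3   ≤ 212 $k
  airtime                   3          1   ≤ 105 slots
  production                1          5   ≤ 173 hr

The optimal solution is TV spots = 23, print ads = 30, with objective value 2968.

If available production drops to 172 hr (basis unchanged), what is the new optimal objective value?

Binding: design and production. Non-binding: budget (7 unused), airtime (6 unused).
Slack constraints have shadow price 0 (complementary slackness).
The binding rows give the dual system: 6·y_design + 1·y_production = 56 and 2·y_design + 5·y_production = 56.
Solving: y_design = 8, y_production = 8.
Δz = y_production·Δb = 8 × (-1) = -8, so new z* = 2968 − 8 = 2960.

2960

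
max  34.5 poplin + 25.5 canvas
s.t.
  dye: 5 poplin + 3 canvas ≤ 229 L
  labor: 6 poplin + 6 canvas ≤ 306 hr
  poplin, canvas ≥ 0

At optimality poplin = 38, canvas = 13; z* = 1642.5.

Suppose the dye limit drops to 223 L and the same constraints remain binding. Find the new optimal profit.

At the optimum: dye uses 229 of 229 (binding); labor uses 306 of 306 (binding).
From A_Bᵀ y = c: 5·y_dye + 6·y_labor = 34.5; 3·y_dye + 6·y_labor = 25.5.
Solving: y_dye = 4.5, y_labor = 2.
Δz = y_dye·Δb = 4.5 × (-6) = -27, so new z* = 1642.5 − 27 = 1615.5.

1615.5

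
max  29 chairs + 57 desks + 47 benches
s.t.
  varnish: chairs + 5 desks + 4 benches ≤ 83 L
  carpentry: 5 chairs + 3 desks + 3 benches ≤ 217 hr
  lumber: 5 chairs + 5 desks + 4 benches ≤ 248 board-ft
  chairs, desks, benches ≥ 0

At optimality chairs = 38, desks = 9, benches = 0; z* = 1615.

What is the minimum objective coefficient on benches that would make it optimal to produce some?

48

Binding: varnish and carpentry. Non-binding: lumber (13 unused).
Slack constraints have shadow price 0 (complementary slackness).
Dual feasibility on the basic columns requires 1·y_varnish + 5·y_carpentry = 29, 5·y_varnish + 3·y_carpentry = 57.
Solving: y_varnish = 9, y_carpentry = 4.
benches enters the basis when its profit ≥ yᵀa₃ = 9·4 + 4·3 = 48.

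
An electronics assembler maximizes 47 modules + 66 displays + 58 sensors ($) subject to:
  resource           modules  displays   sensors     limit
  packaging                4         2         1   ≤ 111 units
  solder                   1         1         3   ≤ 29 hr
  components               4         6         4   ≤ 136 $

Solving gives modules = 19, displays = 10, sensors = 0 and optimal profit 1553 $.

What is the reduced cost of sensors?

-7

Binding: solder and components. Non-binding: packaging (15 unused).
By complementary slackness, y = 0 for the non-binding constraint.
The binding rows give the dual system: 1·y_solder + 4·y_components = 47 and 1·y_solder + 6·y_components = 66.
Solving: y_solder = 9, y_components = 9.5.
Reduced cost of sensors: c₃ − yᵀa₃ = 58 − (9·3 + 9.5·4) = 58 − 65 = -7.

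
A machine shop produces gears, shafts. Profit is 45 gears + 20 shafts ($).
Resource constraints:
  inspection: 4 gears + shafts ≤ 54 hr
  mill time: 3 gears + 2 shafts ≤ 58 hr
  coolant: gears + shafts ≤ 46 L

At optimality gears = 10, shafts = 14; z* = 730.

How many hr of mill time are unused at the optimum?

mill time used = 3·10 + 2·14 = 58; slack = 58 − 58 = 0.

0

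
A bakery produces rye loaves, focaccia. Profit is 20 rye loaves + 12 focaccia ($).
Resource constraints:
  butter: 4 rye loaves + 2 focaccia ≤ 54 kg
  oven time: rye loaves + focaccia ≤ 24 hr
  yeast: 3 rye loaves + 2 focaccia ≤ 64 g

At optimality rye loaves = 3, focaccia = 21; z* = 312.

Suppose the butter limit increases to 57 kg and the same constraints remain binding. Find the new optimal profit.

At the optimum: butter uses 54 of 54 (binding); oven time uses 24 of 24 (binding); yeast uses 51 of 64 (slack = 13).
Since yeast is not tight, its dual is 0.
The binding rows give the dual system: 4·y_butter + 1·y_oven time = 20 and 2·y_butter + 1·y_oven time = 12.
→ y_butter = 4 and y_oven time = 4.
Δz = y_butter·Δb = 4 × (3) = 12, so new z* = 312 + 12 = 324.

324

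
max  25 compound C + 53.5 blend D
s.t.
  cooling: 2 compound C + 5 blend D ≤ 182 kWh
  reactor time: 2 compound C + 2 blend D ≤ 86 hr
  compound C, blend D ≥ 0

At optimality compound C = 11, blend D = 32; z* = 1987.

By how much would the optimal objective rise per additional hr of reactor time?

At the optimum: cooling uses 182 of 182 (binding); reactor time uses 86 of 86 (binding).
From A_Bᵀ y = c: 2·y_cooling + 2·y_reactor time = 25; 5·y_cooling + 2·y_reactor time = 53.5.
This yields shadow prices y_cooling = 9.5, y_reactor time = 3.
Shadow price of reactor time = 3.

3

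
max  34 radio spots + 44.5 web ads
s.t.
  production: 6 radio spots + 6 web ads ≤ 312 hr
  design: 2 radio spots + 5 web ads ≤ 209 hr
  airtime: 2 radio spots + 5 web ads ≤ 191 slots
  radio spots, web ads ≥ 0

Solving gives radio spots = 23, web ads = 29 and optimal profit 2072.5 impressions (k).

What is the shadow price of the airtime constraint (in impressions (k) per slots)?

Binding: production and airtime. Non-binding: design (18 unused).
Since design is not tight, its dual is 0.
Dual feasibility on the basic columns requires 6·y_production + 2·y_airtime = 34, 6·y_production + 5·y_airtime = 44.5.
Solving: y_production = 4.5, y_airtime = 3.5.
Shadow price of airtime = 3.5.

3.5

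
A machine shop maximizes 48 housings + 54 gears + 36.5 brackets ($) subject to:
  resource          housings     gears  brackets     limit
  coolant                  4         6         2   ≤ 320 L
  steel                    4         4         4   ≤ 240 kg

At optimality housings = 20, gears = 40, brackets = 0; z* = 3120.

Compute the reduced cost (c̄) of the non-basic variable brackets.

At the optimum: coolant uses 320 of 320 (binding); steel uses 240 of 240 (binding).
The binding rows give the dual system: 4·y_coolant + 4·y_steel = 48 and 6·y_coolant + 4·y_steel = 54.
This yields shadow prices y_coolant = 3, y_steel = 9.
Reduced cost of brackets: c₃ − yᵀa₃ = 36.5 − (3·2 + 9·4) = 36.5 − 42 = -5.5.

-5.5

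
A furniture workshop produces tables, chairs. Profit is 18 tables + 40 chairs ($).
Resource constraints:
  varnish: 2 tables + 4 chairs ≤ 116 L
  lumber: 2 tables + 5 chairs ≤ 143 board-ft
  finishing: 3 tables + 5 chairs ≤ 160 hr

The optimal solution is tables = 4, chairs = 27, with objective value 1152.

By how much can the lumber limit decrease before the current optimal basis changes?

Binding constraints: varnish, lumber. The basis is B = [[2,4],[2,5]] with det 2.
Per unit decrease in lumber, x* moves by d = (2, -1).
The basis stays optimal until finishing becomes binding; allowable decrease = 13 board-ft.

13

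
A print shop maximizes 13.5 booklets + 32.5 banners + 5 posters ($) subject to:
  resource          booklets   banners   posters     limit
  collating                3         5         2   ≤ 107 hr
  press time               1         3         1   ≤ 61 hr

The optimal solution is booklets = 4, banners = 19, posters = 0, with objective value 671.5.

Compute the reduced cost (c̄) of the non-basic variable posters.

Check each constraint at x*: collating 107/107 (tight); press time 61/61 (tight).
From A_Bᵀ y = c: 3·y_collating + 1·y_press time = 13.5; 5·y_collating + 3·y_press time = 32.5.
→ y_collating = 2 and y_press time = 7.5.
Reduced cost of posters: c₃ − yᵀa₃ = 5 − (2·2 + 7.5·1) = 5 − 11.5 = -6.5.

-6.5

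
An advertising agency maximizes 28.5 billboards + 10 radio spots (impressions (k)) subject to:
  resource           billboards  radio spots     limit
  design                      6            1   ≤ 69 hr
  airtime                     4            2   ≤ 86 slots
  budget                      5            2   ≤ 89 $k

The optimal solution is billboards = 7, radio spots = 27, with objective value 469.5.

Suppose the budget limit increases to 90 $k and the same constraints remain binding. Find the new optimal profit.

474

At the optimum: design uses 69 of 69 (binding); airtime uses 82 of 86 (slack = 4); budget uses 89 of 89 (binding).
Slack constraints have shadow price 0 (complementary slackness).
The binding rows give the dual system: 6·y_design + 5·y_budget = 28.5 and 1·y_design + 2·y_budget = 10.
→ y_design = 1 and y_budget = 4.5.
Δz = y_budget·Δb = 4.5 × (1) = 4.5, so new z* = 469.5 + 4.5 = 474.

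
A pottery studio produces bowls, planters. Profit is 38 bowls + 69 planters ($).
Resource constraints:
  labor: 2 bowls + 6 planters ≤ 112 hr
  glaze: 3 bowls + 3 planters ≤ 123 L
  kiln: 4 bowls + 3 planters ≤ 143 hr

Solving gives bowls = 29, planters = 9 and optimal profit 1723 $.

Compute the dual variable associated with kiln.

At the optimum: labor uses 112 of 112 (binding); glaze uses 114 of 123 (slack = 9); kiln uses 143 of 143 (binding).
Slack constraints have shadow price 0 (complementary slackness).
Dual feasibility on the basic columns requires 2·y_labor + 4·y_kiln = 38, 6·y_labor + 3·y_kiln = 69.
Solving: y_labor = 9, y_kiln = 5.
Shadow price of kiln = 5.

5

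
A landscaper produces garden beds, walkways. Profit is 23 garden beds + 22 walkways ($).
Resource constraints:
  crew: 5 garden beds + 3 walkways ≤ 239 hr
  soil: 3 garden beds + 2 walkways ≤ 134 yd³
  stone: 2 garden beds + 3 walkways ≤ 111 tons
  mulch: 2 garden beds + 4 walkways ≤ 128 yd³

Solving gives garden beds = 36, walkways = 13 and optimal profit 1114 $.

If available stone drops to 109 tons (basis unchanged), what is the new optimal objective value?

1106

Check each constraint at x*: crew 219/239 (slack 20); soil 134/134 (tight); stone 111/111 (tight); mulch 124/128 (slack 4).
Slack constraints have shadow price 0 (complementary slackness).
From A_Bᵀ y = c: 3·y_soil + 2·y_stone = 23; 2·y_soil + 3·y_stone = 22.
Solving: y_soil = 5, y_stone = 4.
Δz = y_stone·Δb = 4 × (-2) = -8, so new z* = 1114 − 8 = 1106.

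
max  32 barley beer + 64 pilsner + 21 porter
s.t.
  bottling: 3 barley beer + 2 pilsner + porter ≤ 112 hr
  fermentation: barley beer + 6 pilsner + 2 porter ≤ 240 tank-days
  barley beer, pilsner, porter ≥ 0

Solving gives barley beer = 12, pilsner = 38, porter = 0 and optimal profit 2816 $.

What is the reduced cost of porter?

Both bottling and fermentation are binding at x*.
Dual feasibility on the basic columns requires 3·y_bottling + 1·y_fermentation = 32, 2·y_bottling + 6·y_fermentation = 64.
This yields shadow prices y_bottling = 8, y_fermentation = 8.
Reduced cost of porter: c₃ − yᵀa₃ = 21 − (8·1 + 8·2) = 21 − 24 = -3.

-3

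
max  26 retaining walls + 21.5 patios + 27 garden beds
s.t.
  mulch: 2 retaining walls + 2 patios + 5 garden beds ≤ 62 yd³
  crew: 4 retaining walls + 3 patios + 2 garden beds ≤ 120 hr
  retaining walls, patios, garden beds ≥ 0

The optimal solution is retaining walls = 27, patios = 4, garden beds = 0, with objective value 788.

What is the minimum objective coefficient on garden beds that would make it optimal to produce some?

29

Both mulch and crew are binding at x*.
The binding rows give the dual system: 2·y_mulch + 4·y_crew = 26 and 2·y_mulch + 3·y_crew = 21.5.
This yields shadow prices y_mulch = 4, y_crew = 4.5.
garden beds enters the basis when its profit ≥ yᵀa₃ = 4·5 + 4.5·2 = 29.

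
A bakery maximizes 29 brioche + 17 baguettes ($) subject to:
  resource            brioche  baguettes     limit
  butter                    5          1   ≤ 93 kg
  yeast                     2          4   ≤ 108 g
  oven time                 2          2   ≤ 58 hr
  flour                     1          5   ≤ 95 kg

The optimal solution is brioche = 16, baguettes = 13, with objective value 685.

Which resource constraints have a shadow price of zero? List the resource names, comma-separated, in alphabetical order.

flour, yeast

butter: 93/93 (binding)
yeast: 84/108 (slack 24)
oven time: 58/58 (binding)
flour: 81/95 (slack 14)
By complementary slackness, a constraint with positive slack has shadow price 0 → flour, yeast.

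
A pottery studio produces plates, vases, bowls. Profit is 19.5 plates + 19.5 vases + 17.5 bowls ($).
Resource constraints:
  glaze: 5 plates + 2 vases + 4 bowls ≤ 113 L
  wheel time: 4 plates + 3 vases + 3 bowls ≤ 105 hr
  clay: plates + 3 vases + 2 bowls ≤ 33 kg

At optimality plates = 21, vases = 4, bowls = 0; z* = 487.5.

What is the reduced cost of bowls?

-3.5

Binding: glaze and clay. Non-binding: wheel time (9 unused).
Since wheel time is not tight, its dual is 0.
From A_Bᵀ y = c: 5·y_glaze + 1·y_clay = 19.5; 2·y_glaze + 3·y_clay = 19.5.
→ y_glaze = 3 and y_clay = 4.5.
Reduced cost of bowls: c₃ − yᵀa₃ = 17.5 − (3·4 + 4.5·2) = 17.5 − 21 = -3.5.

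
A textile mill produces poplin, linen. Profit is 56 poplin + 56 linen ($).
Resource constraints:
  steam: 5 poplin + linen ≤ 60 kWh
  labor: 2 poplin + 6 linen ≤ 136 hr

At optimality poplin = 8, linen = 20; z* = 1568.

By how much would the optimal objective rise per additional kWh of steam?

8

Both steam and labor are binding at x*.
From A_Bᵀ y = c: 5·y_steam + 2·y_labor = 56; 1·y_steam + 6·y_labor = 56.
Solving: y_steam = 8, y_labor = 8.
Shadow price of steam = 8.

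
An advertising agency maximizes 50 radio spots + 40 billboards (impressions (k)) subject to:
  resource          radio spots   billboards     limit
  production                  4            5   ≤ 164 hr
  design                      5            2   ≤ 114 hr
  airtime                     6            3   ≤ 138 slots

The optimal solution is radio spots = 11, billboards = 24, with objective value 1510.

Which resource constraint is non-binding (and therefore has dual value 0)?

production: 164/164 (binding)
design: 103/114 (slack 11)
airtime: 138/138 (binding)
By complementary slackness, a constraint with positive slack has shadow price 0 → design.

design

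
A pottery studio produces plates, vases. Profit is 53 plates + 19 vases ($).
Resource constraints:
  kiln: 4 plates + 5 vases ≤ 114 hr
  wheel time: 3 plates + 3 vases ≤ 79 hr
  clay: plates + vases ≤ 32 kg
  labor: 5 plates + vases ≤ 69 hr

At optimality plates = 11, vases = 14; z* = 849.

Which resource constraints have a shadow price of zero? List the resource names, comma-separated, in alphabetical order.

kiln: 114/114 (binding)
wheel time: 75/79 (slack 4)
clay: 25/32 (slack 7)
labor: 69/69 (binding)
By complementary slackness, a constraint with positive slack has shadow price 0 → clay, wheel time.

clay, wheel time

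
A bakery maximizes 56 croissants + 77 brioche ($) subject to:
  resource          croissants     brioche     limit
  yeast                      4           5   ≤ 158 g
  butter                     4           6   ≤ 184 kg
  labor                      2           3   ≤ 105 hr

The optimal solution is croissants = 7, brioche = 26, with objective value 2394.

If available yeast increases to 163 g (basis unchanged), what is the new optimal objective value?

Check each constraint at x*: yeast 158/158 (tight); butter 184/184 (tight); labor 92/105 (slack 13).
Slack constraints have shadow price 0 (complementary slackness).
The binding rows give the dual system: 4·y_yeast + 4·y_butter = 56 and 5·y_yeast + 6·y_butter = 77.
This yields shadow prices y_yeast = 7, y_butter = 7.
Δz = y_yeast·Δb = 7 × (5) = 35, so new z* = 2394 + 35 = 2429.

2429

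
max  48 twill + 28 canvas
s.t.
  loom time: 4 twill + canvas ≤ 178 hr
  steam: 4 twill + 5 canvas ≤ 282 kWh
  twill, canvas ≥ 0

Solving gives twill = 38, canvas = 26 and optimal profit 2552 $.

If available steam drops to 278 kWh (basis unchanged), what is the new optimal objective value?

At the optimum: loom time uses 178 of 178 (binding); steam uses 282 of 282 (binding).
Dual feasibility on the basic columns requires 4·y_loom time + 4·y_steam = 48, 1·y_loom time + 5·y_steam = 28.
This yields shadow prices y_loom time = 8, y_steam = 4.
Δz = y_steam·Δb = 4 × (-4) = -16, so new z* = 2552 − 16 = 2536.

2536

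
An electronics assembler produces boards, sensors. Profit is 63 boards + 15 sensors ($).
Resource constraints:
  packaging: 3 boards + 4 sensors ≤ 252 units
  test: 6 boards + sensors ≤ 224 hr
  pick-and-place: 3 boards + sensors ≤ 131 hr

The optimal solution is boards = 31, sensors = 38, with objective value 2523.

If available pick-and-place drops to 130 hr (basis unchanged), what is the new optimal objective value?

2514

Binding: test and pick-and-place. Non-binding: packaging (7 unused).
Slack constraints have shadow price 0 (complementary slackness).
The binding rows give the dual system: 6·y_test + 3·y_pick-and-place = 63 and 1·y_test + 1·y_pick-and-place = 15.
→ y_test = 6 and y_pick-and-place = 9.
Δz = y_pick-and-place·Δb = 9 × (-1) = -9, so new z* = 2523 − 9 = 2514.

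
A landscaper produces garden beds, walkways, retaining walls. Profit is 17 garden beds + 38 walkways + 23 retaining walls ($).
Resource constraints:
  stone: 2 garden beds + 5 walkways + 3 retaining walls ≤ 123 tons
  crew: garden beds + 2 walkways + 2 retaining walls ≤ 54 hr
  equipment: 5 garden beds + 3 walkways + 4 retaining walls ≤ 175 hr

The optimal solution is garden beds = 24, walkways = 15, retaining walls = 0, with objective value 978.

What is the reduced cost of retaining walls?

Binding: stone and crew. Non-binding: equipment (10 unused).
By complementary slackness, y = 0 for the non-binding constraint.
The binding rows give the dual system: 2·y_stone + 1·y_crew = 17 and 5·y_stone + 2·y_crew = 38.
This yields shadow prices y_stone = 4, y_crew = 9.
Reduced cost of retaining walls: c₃ − yᵀa₃ = 23 − (4·3 + 9·2) = 23 − 30 = -7.

-7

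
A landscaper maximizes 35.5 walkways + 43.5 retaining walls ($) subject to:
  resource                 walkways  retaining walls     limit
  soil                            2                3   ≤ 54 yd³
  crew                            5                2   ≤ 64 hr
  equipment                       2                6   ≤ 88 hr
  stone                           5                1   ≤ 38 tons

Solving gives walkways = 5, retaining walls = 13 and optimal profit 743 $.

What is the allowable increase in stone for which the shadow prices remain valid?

14

Binding constraints: equipment, stone. The basis is B = [[2,6],[5,1]] with det -28.
Per unit increase in stone, x* moves by d = (0.2143, -0.0714).
The basis stays optimal until crew becomes binding; allowable increase = 14 tons.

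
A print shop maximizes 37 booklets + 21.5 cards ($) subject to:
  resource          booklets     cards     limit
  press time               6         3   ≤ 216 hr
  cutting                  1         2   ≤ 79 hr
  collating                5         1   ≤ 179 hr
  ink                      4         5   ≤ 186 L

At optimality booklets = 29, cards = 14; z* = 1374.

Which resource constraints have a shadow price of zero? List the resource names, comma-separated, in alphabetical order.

press time: 216/216 (binding)
cutting: 57/79 (slack 22)
collating: 159/179 (slack 20)
ink: 186/186 (binding)
By complementary slackness, a constraint with positive slack has shadow price 0 → collating, cutting.

collating, cutting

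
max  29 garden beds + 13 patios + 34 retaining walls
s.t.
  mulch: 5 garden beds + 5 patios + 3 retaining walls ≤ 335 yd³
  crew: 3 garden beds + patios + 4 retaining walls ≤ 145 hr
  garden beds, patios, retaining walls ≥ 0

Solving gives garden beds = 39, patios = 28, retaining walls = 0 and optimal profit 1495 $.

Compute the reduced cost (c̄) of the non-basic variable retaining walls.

At the optimum: mulch uses 335 of 335 (binding); crew uses 145 of 145 (binding).
The binding rows give the dual system: 5·y_mulch + 3·y_crew = 29 and 5·y_mulch + 1·y_crew = 13.
This yields shadow prices y_mulch = 1, y_crew = 8.
Reduced cost of retaining walls: c₃ − yᵀa₃ = 34 − (1·3 + 8·4) = 34 − 35 = -1.

-1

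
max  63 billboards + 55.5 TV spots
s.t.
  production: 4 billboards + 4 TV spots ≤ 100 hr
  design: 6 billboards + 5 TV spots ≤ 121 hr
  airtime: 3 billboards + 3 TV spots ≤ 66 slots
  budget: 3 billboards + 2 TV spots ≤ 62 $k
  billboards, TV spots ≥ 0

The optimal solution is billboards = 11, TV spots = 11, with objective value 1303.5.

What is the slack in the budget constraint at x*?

budget used = 3·11 + 2·11 = 55; slack = 62 − 55 = 7.

7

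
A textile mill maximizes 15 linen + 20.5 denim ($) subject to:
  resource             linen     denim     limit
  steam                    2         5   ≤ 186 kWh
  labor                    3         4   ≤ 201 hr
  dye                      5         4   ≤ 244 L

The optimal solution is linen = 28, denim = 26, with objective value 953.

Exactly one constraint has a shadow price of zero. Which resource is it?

labor

steam: 186/186 (binding)
labor: 188/201 (slack 13)
dye: 244/244 (binding)
By complementary slackness, a constraint with positive slack has shadow price 0 → labor.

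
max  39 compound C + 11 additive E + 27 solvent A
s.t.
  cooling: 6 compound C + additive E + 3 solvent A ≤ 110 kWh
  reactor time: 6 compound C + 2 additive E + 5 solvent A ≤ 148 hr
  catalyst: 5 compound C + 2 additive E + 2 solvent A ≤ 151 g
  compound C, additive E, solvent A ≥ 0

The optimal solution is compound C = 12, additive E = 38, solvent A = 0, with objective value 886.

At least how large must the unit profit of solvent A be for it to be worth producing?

Binding: cooling and reactor time. Non-binding: catalyst (15 unused).
By complementary slackness, y = 0 for the non-binding constraint.
The binding rows give the dual system: 6·y_cooling + 6·y_reactor time = 39 and 1·y_cooling + 2·y_reactor time = 11.
This yields shadow prices y_cooling = 2, y_reactor time = 4.5.
solvent A enters the basis when its profit ≥ yᵀa₃ = 2·3 + 4.5·5 = 28.5.

28.5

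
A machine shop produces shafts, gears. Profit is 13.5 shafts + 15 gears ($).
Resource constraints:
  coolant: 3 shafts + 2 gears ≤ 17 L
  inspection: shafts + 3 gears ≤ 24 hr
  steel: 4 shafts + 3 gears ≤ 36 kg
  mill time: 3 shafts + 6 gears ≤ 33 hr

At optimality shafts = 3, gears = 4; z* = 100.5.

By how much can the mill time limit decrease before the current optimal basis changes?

16

Binding constraints: coolant, mill time. The basis is B = [[3,2],[3,6]] with det 12.
Per unit decrease in mill time, x* moves by d = (0.1667, -0.25).
The basis stays optimal until gears reaches 0; allowable decrease = 16 hr.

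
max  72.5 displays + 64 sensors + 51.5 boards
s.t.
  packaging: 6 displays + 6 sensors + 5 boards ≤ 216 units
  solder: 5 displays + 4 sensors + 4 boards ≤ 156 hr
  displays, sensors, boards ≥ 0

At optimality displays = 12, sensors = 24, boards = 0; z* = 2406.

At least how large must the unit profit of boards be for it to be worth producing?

59

Both packaging and solder are binding at x*.
Dual feasibility on the basic columns requires 6·y_packaging + 5·y_solder = 72.5, 6·y_packaging + 4·y_solder = 64.
This yields shadow prices y_packaging = 5, y_solder = 8.5.
boards enters the basis when its profit ≥ yᵀa₃ = 5·5 + 8.5·4 = 59.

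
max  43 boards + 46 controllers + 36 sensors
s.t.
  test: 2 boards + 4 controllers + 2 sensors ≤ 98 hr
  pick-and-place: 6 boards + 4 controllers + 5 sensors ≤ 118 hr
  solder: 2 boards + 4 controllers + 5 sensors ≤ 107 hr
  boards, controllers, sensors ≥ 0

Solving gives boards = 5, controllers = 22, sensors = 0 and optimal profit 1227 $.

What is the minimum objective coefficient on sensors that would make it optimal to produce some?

At the optimum: test uses 98 of 98 (binding); pick-and-place uses 118 of 118 (binding); solder uses 98 of 107 (slack = 9).
Slack constraints have shadow price 0 (complementary slackness).
Dual feasibility on the basic columns requires 2·y_test + 6·y_pick-and-place = 43, 4·y_test + 4·y_pick-and-place = 46.
→ y_test = 6.5 and y_pick-and-place = 5.
sensors enters the basis when its profit ≥ yᵀa₃ = 6.5·2 + 5·5 = 38.

38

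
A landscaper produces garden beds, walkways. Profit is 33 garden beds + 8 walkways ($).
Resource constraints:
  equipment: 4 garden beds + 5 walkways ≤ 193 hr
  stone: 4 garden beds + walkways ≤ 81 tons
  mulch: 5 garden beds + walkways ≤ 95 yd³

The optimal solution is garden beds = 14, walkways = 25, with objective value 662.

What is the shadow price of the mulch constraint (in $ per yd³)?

1

At the optimum: equipment uses 181 of 193 (slack = 12); stone uses 81 of 81 (binding); mulch uses 95 of 95 (binding).
Slack constraints have shadow price 0 (complementary slackness).
From A_Bᵀ y = c: 4·y_stone + 5·y_mulch = 33; 1·y_stone + 1·y_mulch = 8.
This yields shadow prices y_stone = 7, y_mulch = 1.
Shadow price of mulch = 1.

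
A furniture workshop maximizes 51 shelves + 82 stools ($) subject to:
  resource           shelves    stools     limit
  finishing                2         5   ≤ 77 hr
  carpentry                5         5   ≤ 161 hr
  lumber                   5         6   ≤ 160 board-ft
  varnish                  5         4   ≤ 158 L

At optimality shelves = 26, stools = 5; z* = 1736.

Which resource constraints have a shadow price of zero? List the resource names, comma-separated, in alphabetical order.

finishing: 77/77 (binding)
carpentry: 155/161 (slack 6)
lumber: 160/160 (binding)
varnish: 150/158 (slack 8)
By complementary slackness, a constraint with positive slack has shadow price 0 → carpentry, varnish.

carpentry, varnish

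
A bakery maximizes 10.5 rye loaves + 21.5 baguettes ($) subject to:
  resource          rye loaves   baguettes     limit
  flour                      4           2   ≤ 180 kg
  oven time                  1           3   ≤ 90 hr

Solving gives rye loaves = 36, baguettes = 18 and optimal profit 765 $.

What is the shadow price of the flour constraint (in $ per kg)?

1

At the optimum: flour uses 180 of 180 (binding); oven time uses 90 of 90 (binding).
From A_Bᵀ y = c: 4·y_flour + 1·y_oven time = 10.5; 2·y_flour + 3·y_oven time = 21.5.
This yields shadow prices y_flour = 1, y_oven time = 6.5.
Shadow price of flour = 1.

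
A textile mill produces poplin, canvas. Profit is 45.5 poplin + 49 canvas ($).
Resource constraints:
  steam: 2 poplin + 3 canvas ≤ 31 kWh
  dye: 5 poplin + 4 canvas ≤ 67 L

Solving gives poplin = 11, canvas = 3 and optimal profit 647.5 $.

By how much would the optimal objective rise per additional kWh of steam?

Check each constraint at x*: steam 31/31 (tight); dye 67/67 (tight).
From A_Bᵀ y = c: 2·y_steam + 5·y_dye = 45.5; 3·y_steam + 4·y_dye = 49.
This yields shadow prices y_steam = 9, y_dye = 5.5.
Shadow price of steam = 9.

9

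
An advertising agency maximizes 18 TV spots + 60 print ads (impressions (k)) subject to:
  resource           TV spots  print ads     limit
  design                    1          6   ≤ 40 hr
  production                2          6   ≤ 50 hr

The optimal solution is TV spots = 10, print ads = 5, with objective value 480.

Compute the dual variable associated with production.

8

Both design and production are binding at x*.
The binding rows give the dual system: 1·y_design + 2·y_production = 18 and 6·y_design + 6·y_production = 60.
Solving: y_design = 2, y_production = 8.
Shadow price of production = 8.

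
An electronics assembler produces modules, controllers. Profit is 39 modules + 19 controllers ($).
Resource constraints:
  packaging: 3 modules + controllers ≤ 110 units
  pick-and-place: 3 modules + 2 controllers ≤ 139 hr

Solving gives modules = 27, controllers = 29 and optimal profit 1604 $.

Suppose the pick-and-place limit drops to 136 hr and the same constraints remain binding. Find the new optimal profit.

1586

Both packaging and pick-and-place are binding at x*.
The binding rows give the dual system: 3·y_packaging + 3·y_pick-and-place = 39 and 1·y_packaging + 2·y_pick-and-place = 19.
Solving: y_packaging = 7, y_pick-and-place = 6.
Δz = y_pick-and-place·Δb = 6 × (-3) = -18, so new z* = 1604 − 18 = 1586.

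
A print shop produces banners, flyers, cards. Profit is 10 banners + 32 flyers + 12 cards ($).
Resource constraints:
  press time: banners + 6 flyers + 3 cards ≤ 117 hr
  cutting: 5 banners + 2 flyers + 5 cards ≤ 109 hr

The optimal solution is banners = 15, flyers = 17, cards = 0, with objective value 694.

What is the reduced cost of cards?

Check each constraint at x*: press time 117/117 (tight); cutting 109/109 (tight).
From A_Bᵀ y = c: 1·y_press time + 5·y_cutting = 10; 6·y_press time + 2·y_cutting = 32.
Solving: y_press time = 5, y_cutting = 1.
Reduced cost of cards: c₃ − yᵀa₃ = 12 − (5·3 + 1·5) = 12 − 20 = -8.

-8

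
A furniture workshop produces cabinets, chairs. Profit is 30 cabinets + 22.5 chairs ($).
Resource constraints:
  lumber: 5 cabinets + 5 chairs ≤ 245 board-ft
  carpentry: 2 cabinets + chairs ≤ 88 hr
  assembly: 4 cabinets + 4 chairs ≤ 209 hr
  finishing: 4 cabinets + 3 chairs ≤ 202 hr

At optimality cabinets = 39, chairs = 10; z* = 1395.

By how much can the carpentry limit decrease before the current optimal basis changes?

Binding constraints: lumber, carpentry. The basis is B = [[5,5],[2,1]] with det -5.
Per unit decrease in carpentry, x* moves by d = (-1, 1).
The basis stays optimal until cabinets reaches 0; allowable decrease = 39 hr.

39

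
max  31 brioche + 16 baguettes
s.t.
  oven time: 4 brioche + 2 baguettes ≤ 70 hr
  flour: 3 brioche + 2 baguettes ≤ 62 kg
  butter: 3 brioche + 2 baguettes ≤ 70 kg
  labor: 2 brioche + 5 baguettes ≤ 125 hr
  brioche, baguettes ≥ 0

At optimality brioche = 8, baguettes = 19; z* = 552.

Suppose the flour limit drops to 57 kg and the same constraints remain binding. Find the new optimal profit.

547

Check each constraint at x*: oven time 70/70 (tight); flour 62/62 (tight); butter 62/70 (slack 8); labor 111/125 (slack 14).
Slack constraints have shadow price 0 (complementary slackness).
From A_Bᵀ y = c: 4·y_oven time + 3·y_flour = 31; 2·y_oven time + 2·y_flour = 16.
This yields shadow prices y_oven time = 7, y_flour = 1.
Δz = y_flour·Δb = 1 × (-5) = -5, so new z* = 552 − 5 = 547.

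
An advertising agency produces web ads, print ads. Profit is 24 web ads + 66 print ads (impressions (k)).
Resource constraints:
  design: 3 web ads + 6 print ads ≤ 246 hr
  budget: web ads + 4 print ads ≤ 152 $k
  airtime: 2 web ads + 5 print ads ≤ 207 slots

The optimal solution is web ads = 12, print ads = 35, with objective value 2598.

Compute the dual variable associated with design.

5

Binding: design and budget. Non-binding: airtime (8 unused).
Since airtime is not tight, its dual is 0.
From A_Bᵀ y = c: 3·y_design + 1·y_budget = 24; 6·y_design + 4·y_budget = 66.
This yields shadow prices y_design = 5, y_budget = 9.
Shadow price of design = 5.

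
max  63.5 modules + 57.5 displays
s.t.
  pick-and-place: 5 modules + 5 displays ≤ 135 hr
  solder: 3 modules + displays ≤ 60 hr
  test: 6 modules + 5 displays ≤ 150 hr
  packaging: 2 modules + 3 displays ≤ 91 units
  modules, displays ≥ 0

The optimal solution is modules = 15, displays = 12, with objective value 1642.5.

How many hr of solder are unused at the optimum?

3

solder used = 3·15 + 1·12 = 57; slack = 60 − 57 = 3.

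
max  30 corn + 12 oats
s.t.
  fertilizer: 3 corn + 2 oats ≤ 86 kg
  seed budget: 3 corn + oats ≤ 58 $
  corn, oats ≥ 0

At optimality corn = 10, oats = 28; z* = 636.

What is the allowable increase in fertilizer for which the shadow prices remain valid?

Binding constraints: fertilizer, seed budget. The basis is B = [[3,2],[3,1]] with det -3.
Per unit increase in fertilizer, x* moves by d = (-0.3333, 1).
The basis stays optimal until corn reaches 0; allowable increase = 30 kg.

30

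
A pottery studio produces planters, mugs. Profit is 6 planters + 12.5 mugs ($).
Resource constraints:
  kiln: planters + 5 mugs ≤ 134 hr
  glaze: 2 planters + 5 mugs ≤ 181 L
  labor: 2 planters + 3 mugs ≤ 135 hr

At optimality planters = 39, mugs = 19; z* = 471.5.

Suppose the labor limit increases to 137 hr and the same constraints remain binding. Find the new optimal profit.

476.5

Binding: kiln and labor. Non-binding: glaze (8 unused).
Since glaze is not tight, its dual is 0.
The binding rows give the dual system: 1·y_kiln + 2·y_labor = 6 and 5·y_kiln + 3·y_labor = 12.5.
This yields shadow prices y_kiln = 1, y_labor = 2.5.
Δz = y_labor·Δb = 2.5 × (2) = 5, so new z* = 471.5 + 5 = 476.5.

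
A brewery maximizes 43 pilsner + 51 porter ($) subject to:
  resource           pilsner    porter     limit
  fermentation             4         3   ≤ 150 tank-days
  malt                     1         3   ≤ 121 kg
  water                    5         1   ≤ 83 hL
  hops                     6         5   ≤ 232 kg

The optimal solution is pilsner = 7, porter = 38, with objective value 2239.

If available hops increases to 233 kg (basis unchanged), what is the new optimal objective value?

Binding: malt and hops. Non-binding: fermentation (8 unused), water (10 unused).
By complementary slackness, y = 0 for the non-binding constraints.
The binding rows give the dual system: 1·y_malt + 6·y_hops = 43 and 3·y_malt + 5·y_hops = 51.
→ y_malt = 7 and y_hops = 6.
Δz = y_hops·Δb = 6 × (1) = 6, so new z* = 2239 + 6 = 2245.

2245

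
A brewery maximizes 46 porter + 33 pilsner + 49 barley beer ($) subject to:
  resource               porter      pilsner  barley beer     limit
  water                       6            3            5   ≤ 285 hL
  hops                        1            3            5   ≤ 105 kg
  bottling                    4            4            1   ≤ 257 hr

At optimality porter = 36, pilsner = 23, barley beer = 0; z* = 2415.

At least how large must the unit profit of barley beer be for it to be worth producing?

Binding: water and hops. Non-binding: bottling (21 unused).
Since bottling is not tight, its dual is 0.
From A_Bᵀ y = c: 6·y_water + 1·y_hops = 46; 3·y_water + 3·y_hops = 33.
Solving: y_water = 7, y_hops = 4.
barley beer enters the basis when its profit ≥ yᵀa₃ = 7·5 + 4·5 = 55.

55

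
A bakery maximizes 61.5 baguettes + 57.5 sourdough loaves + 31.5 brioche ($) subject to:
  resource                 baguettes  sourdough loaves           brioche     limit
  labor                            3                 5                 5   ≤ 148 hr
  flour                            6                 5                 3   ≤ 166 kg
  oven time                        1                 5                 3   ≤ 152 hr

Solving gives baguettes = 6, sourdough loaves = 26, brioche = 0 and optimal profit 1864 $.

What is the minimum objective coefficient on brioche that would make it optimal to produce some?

Check each constraint at x*: labor 148/148 (tight); flour 166/166 (tight); oven time 136/152 (slack 16).
By complementary slackness, y = 0 for the non-binding constraint.
From A_Bᵀ y = c: 3·y_labor + 6·y_flour = 61.5; 5·y_labor + 5·y_flour = 57.5.
This yields shadow prices y_labor = 2.5, y_flour = 9.
brioche enters the basis when its profit ≥ yᵀa₃ = 2.5·5 + 9·3 = 39.5.

39.5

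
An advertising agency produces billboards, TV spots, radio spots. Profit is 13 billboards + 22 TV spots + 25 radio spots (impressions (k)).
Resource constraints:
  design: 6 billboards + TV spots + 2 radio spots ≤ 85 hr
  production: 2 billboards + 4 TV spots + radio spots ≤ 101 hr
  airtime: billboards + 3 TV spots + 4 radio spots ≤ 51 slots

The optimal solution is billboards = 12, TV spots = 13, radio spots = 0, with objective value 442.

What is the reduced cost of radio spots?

Check each constraint at x*: design 85/85 (tight); production 76/101 (slack 25); airtime 51/51 (tight).
Slack constraints have shadow price 0 (complementary slackness).
Dual feasibility on the basic columns requires 6·y_design + 1·y_airtime = 13, 1·y_design + 3·y_airtime = 22.
→ y_design = 1 and y_airtime = 7.
Reduced cost of radio spots: c₃ − yᵀa₃ = 25 − (1·2 + 7·4) = 25 − 30 = -5.

-5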